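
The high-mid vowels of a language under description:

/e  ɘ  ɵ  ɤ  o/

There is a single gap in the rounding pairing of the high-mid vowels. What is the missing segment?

/ø/

Unrounded: /e/ (front), /ɘ/ (central), /ɤ/ (back).
Rounded: /ɵ/ (central), /o/ (back).
The front row has no rounded member, so the gap is the front rounded vowel /ø/.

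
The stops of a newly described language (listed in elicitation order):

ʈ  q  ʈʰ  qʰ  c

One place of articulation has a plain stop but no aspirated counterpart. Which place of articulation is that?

palatal

place of articulation  plain     aspirated
retroflex         ʈ         ʈʰ      
palatal           c         —       
uvular            q         qʰ      
Every place of articulation has an aspirated member except palatal, where /cʰ/ would be expected.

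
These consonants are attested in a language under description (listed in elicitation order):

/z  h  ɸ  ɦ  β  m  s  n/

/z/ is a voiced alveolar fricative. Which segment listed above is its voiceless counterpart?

/s/

The voiceless counterpart is a voiceless alveolar fricative — in this inventory, /s/.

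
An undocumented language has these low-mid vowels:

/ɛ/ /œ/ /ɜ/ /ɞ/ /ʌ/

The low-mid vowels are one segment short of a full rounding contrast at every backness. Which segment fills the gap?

backness          unrounded  rounded 
front             ɛ         œ       
central           ɜ         ɞ       
back              ʌ         —       
The back row has no rounded member, so the gap is the back rounded vowel /ɔ/.

/ɔ/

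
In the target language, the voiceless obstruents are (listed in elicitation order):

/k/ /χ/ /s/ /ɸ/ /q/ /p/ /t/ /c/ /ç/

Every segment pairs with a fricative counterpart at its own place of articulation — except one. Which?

/k/

Bilabial: /p/ ~ /ɸ/
Alveolar: /t/ ~ /s/
Palatal: /c/ ~ /ç/
Uvular: /q/ ~ /χ/
Velar: only /k/ (stop); no fricative partner.
So /k/ is the unpaired segment.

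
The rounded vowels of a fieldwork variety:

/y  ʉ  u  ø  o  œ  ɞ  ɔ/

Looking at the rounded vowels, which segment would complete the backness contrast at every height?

/ɵ/

Front: /y/ (high), /ø/ (high-mid), /œ/ (low-mid).
Central: /ʉ/ (high), /ɞ/ (low-mid).
Back: /u/ (high), /o/ (high-mid), /ɔ/ (low-mid).
The high-mid row has no central member, so the gap is the high-mid central rounded vowel /ɵ/.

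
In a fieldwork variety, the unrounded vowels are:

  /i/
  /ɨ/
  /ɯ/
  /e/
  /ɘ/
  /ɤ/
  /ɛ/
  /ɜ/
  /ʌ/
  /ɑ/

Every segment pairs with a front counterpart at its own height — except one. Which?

High: /i/ ~ /ɨ/ ~ /ɯ/
High-mid: /e/ ~ /ɘ/ ~ /ɤ/
Low-mid: /ɛ/ ~ /ɜ/ ~ /ʌ/
Low: only /ɑ/ (back); no front partner.
So /ɑ/ is the unpaired segment.

/ɑ/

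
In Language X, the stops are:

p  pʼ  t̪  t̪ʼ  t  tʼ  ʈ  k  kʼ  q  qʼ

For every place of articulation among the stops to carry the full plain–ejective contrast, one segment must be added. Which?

place of articulation  plain     ejective
bilabial          p         pʼ      
dental            t̪        t̪ʼ     
alveolar          t         tʼ      
retroflex         ʈ         —       
velar             k         kʼ      
uvular            q         qʼ      
The retroflex row has no ejective member, so the gap is the ejective retroflex stop /ʈʼ/.

/ʈʼ/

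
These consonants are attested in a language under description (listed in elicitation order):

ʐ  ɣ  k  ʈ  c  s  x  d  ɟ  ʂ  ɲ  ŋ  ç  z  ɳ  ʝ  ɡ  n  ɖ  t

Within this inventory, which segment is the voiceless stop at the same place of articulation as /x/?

/x/ is a voiceless velar fricative.
The voiceless stop at the same place is a voiceless velar stop — in this inventory, /k/.

/k/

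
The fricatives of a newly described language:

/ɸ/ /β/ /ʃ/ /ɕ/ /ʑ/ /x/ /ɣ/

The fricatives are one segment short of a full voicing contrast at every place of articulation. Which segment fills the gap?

/ʒ/

Voiceless: /ɸ/ (bilabial), /ʃ/ (postalveolar), /ɕ/ (alveolo-palatal), /x/ (velar).
Voiced: /β/ (bilabial), /ʑ/ (alveolo-palatal), /ɣ/ (velar).
The postalveolar row has no voiced member, so the gap is the voiced postalveolar fricative /ʒ/.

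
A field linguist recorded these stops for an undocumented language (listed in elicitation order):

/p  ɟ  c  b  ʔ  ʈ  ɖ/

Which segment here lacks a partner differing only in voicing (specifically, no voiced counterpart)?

/ʔ/

Bilabial: /p/ ~ /b/
Retroflex: /ʈ/ ~ /ɖ/
Palatal: /c/ ~ /ɟ/
Glottal: only /ʔ/ (voiceless); no voiced partner.
So /ʔ/ is the unpaired segment.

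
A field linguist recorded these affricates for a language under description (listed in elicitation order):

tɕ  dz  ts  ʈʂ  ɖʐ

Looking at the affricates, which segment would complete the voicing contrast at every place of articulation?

/dʑ/

alveolar: voiceless /ts/, voiced /dz/.
retroflex: voiceless /ʈʂ/, voiced /ɖʐ/.
alveolo-palatal: voiceless /tɕ/, voiced —.
The alveolo-palatal row has no voiced member, so the gap is the voiced alveolo-palatal affricate /dʑ/.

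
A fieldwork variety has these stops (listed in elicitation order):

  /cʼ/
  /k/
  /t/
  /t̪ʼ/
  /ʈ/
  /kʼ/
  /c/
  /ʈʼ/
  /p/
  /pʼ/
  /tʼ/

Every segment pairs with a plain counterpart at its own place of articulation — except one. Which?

/t̪ʼ/

Bilabial: /p/ ~ /pʼ/
Alveolar: /t/ ~ /tʼ/
Retroflex: /ʈ/ ~ /ʈʼ/
Palatal: /c/ ~ /cʼ/
Velar: /k/ ~ /kʼ/
Dental: only /t̪ʼ/ (ejective); no plain partner.
So /t̪ʼ/ is the unpaired segment.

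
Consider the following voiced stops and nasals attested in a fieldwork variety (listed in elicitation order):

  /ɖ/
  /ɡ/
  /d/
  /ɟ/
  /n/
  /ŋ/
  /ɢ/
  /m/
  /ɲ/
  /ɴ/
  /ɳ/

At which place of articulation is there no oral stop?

bilabial

place of articulation  oral stop  nasal   
bilabial          —         m       
alveolar          d         n       
retroflex         ɖ         ɳ       
palatal           ɟ         ɲ       
velar             ɡ         ŋ       
uvular            ɢ         ɴ       
Every place of articulation has an oral stop member except bilabial, where /b/ would be expected.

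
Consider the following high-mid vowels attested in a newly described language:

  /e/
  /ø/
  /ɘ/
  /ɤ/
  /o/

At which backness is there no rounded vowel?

central

front: unrounded /e/, rounded /ø/.
central: unrounded /ɘ/, rounded —.
back: unrounded /ɤ/, rounded /o/.
Every backness has a rounded member except central, where /ɵ/ would be expected.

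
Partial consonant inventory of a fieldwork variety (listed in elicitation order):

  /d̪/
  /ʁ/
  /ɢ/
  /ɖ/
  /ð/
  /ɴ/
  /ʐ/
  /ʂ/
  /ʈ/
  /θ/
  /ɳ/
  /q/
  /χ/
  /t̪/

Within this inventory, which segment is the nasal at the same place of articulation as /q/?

/q/ is a voiceless uvular stop.
The nasal at the same place is an uvular nasal — in this inventory, /ɴ/.

/ɴ/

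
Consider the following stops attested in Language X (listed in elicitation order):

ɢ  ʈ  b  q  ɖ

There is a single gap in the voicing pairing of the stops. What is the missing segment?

/p/

place of articulation  voiceless  voiced  
bilabial          —         b       
retroflex         ʈ         ɖ       
uvular            q         ɢ       
The bilabial row has no voiceless member, so the gap is the voiceless bilabial stop /p/.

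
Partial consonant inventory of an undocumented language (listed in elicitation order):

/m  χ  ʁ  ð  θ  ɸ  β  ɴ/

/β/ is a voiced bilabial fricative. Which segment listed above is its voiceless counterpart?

/ɸ/

The voiceless counterpart is a voiceless bilabial fricative — in this inventory, /ɸ/.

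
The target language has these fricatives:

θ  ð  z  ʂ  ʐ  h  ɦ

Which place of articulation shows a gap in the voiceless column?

Voiceless: /θ/ (dental), /ʂ/ (retroflex), /h/ (glottal).
Voiced: /ð/ (dental), /z/ (alveolar), /ʐ/ (retroflex), /ɦ/ (glottal).
Every place of articulation has a voiceless member except alveolar, where /s/ would be expected.

alveolar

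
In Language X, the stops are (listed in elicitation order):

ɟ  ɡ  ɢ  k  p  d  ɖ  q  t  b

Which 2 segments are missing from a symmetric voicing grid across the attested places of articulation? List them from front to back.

place of articulation  voiceless  voiced  
bilabial          p         b       
alveolar          t         d       
retroflex         —         ɖ       
palatal           —         ɟ       
velar             k         ɡ       
uvular            q         ɢ       
Gaps, from front to back: retroflex lacks voiceless (/ʈ/); palatal lacks voiceless (/c/).

/ʈ/, /c/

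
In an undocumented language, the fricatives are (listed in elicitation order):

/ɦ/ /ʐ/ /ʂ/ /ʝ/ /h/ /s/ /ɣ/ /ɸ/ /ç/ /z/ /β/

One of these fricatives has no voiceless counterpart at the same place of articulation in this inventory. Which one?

Bilabial: /ɸ/ ~ /β/
Alveolar: /s/ ~ /z/
Retroflex: /ʂ/ ~ /ʐ/
Palatal: /ç/ ~ /ʝ/
Glottal: /h/ ~ /ɦ/
Velar: only /ɣ/ (voiced); no voiceless partner.
So /ɣ/ is the unpaired segment.

/ɣ/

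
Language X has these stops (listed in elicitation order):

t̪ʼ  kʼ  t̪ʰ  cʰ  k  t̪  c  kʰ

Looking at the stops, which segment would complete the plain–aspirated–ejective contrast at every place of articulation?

/cʼ/

place of articulation  plain     aspirated  ejective
dental            t̪        t̪ʰ       t̪ʼ     
palatal           c         cʰ        —       
velar             k         kʰ        kʼ      
The palatal row has no ejective member, so the gap is the ejective palatal stop /cʼ/.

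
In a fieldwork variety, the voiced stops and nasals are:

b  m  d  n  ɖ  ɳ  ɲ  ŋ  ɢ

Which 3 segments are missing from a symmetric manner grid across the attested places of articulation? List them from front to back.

/ɟ/, /ɡ/, /ɴ/

bilabial: oral stop /b/, nasal /m/.
alveolar: oral stop /d/, nasal /n/.
retroflex: oral stop /ɖ/, nasal /ɳ/.
palatal: oral stop —, nasal /ɲ/.
velar: oral stop —, nasal /ŋ/.
uvular: oral stop /ɢ/, nasal —.
Gaps, from front to back: palatal lacks oral stop (/ɟ/); velar lacks oral stop (/ɡ/); uvular lacks nasal (/ɴ/).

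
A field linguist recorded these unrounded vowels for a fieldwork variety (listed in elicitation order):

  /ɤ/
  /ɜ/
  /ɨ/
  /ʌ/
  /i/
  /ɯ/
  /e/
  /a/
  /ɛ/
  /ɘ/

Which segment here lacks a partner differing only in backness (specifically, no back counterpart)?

/a/

High: /i/ ~ /ɨ/ ~ /ɯ/
High-mid: /e/ ~ /ɘ/ ~ /ɤ/
Low-mid: /ɛ/ ~ /ɜ/ ~ /ʌ/
Low: only /a/ (front); no back partner.
So /a/ is the unpaired segment.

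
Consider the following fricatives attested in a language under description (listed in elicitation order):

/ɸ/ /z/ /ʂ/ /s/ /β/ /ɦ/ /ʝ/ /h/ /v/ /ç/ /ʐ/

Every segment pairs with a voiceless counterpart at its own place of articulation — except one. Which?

Bilabial: /ɸ/ ~ /β/
Alveolar: /s/ ~ /z/
Retroflex: /ʂ/ ~ /ʐ/
Palatal: /ç/ ~ /ʝ/
Glottal: /h/ ~ /ɦ/
Labiodental: only /v/ (voiced); no voiceless partner.
So /v/ is the unpaired segment.

/v/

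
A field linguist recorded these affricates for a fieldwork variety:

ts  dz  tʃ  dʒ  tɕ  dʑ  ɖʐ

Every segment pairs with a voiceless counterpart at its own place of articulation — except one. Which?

Alveolar: /ts/ ~ /dz/
Postalveolar: /tʃ/ ~ /dʒ/
Alveolo-palatal: /tɕ/ ~ /dʑ/
Retroflex: only /ɖʐ/ (voiced); no voiceless partner.
So /ɖʐ/ is the unpaired segment.

/ɖʐ/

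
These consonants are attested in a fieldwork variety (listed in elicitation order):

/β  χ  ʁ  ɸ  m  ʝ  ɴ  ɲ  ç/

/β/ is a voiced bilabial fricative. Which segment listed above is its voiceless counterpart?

/ɸ/

The voiceless counterpart is a voiceless bilabial fricative — in this inventory, /ɸ/.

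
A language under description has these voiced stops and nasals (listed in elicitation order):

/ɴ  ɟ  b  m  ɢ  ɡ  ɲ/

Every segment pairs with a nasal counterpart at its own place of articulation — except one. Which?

/ɡ/

Bilabial: /b/ ~ /m/
Palatal: /ɟ/ ~ /ɲ/
Uvular: /ɢ/ ~ /ɴ/
Velar: only /ɡ/ (oral stop); no nasal partner.
So /ɡ/ is the unpaired segment.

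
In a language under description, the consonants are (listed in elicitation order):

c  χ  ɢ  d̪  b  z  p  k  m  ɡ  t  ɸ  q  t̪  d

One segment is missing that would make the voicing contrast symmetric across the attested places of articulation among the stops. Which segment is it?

/ɟ/

place of articulation  voiceless  voiced  
bilabial          p         b       
dental            t̪        d̪      
alveolar          t         d       
palatal           c         —       
velar             k         ɡ       
uvular            q         ɢ       
The palatal row has no voiced member, so the gap is the voiced palatal stop /ɟ/.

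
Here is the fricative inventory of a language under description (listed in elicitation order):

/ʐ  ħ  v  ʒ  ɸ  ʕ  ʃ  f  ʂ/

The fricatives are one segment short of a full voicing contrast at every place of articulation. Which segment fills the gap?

place of articulation  voiceless  voiced  
bilabial          ɸ         —       
labiodental       f         v       
postalveolar      ʃ         ʒ       
retroflex         ʂ         ʐ       
pharyngeal        ħ         ʕ       
The bilabial row has no voiced member, so the gap is the voiced bilabial fricative /β/.

/β/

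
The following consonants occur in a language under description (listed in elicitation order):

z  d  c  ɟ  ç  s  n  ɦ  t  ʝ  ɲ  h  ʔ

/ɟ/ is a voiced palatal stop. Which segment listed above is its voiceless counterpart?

/c/

The voiceless counterpart is a voiceless palatal stop — in this inventory, /c/.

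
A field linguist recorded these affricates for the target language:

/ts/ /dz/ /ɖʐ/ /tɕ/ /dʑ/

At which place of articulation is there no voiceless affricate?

Voiceless: /ts/ (alveolar), /tɕ/ (alveolo-palatal).
Voiced: /dz/ (alveolar), /ɖʐ/ (retroflex), /dʑ/ (alveolo-palatal).
Every place of articulation has a voiceless member except retroflex, where /ʈʂ/ would be expected.

retroflex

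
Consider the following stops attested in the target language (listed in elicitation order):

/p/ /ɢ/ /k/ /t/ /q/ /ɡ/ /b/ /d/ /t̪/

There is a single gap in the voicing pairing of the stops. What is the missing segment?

bilabial: voiceless /p/, voiced /b/.
dental: voiceless /t̪/, voiced —.
alveolar: voiceless /t/, voiced /d/.
velar: voiceless /k/, voiced /ɡ/.
uvular: voiceless /q/, voiced /ɢ/.
The dental row has no voiced member, so the gap is the voiced dental stop /d̪/.

/d̪/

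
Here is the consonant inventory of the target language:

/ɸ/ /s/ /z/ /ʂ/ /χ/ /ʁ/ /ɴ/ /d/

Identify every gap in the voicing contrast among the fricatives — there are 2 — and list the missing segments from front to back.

place of articulation  voiceless  voiced  
bilabial          ɸ         —       
alveolar          s         z       
retroflex         ʂ         —       
uvular            χ         ʁ       
Gaps, from front to back: bilabial lacks voiced (/β/); retroflex lacks voiced (/ʐ/).

/β/, /ʐ/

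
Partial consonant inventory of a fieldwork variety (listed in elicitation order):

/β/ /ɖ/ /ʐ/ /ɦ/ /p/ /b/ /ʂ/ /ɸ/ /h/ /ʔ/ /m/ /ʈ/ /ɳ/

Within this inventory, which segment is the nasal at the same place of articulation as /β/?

/m/

/β/ is a voiced bilabial fricative.
The nasal at the same place is a bilabial nasal — in this inventory, /m/.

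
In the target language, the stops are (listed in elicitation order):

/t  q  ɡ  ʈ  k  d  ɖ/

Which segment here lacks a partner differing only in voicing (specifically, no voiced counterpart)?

/q/

Alveolar: /t/ ~ /d/
Retroflex: /ʈ/ ~ /ɖ/
Velar: /k/ ~ /ɡ/
Uvular: only /q/ (voiceless); no voiced partner.
So /q/ is the unpaired segment.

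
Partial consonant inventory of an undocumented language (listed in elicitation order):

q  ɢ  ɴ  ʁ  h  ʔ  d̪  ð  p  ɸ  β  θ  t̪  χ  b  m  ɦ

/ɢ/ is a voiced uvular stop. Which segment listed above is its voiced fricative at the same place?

The voiced fricative at the same place is a voiced uvular fricative — in this inventory, /ʁ/.

/ʁ/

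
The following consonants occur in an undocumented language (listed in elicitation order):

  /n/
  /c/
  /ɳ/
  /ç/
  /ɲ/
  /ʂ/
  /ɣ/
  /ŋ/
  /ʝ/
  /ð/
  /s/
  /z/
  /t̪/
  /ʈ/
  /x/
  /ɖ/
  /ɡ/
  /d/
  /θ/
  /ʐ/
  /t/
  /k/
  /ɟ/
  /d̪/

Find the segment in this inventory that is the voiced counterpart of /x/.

/ɣ/

/x/ is a voiceless velar fricative.
The voiced counterpart is a voiced velar fricative — in this inventory, /ɣ/.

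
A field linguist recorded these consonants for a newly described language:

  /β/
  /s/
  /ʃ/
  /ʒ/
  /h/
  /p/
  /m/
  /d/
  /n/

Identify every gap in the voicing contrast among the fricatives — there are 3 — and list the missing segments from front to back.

/ɸ/, /z/, /ɦ/

place of articulation  voiceless  voiced  
bilabial          —         β       
alveolar          s         —       
postalveolar      ʃ         ʒ       
glottal           h         —       
Gaps, from front to back: bilabial lacks voiceless (/ɸ/); alveolar lacks voiced (/z/); glottal lacks voiced (/ɦ/).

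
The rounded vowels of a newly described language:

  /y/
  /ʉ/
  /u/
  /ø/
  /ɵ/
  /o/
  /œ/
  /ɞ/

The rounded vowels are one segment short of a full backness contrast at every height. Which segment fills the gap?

high: front /y/, central /ʉ/, back /u/.
high-mid: front /ø/, central /ɵ/, back /o/.
low-mid: front /œ/, central /ɞ/, back —.
The low-mid row has no back member, so the gap is the low-mid back rounded vowel /ɔ/.

/ɔ/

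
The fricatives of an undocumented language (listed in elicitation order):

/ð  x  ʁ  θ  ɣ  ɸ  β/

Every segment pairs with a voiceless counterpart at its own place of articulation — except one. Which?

Bilabial: /ɸ/ ~ /β/
Dental: /θ/ ~ /ð/
Velar: /x/ ~ /ɣ/
Uvular: only /ʁ/ (voiced); no voiceless partner.
So /ʁ/ is the unpaired segment.

/ʁ/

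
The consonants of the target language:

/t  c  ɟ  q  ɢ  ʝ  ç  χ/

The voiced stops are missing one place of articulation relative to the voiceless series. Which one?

alveolar

place of articulation  voiceless  voiced  
alveolar          t         —       
palatal           c         ɟ       
uvular            q         ɢ       
Every place of articulation has a voiced member except alveolar, where /d/ would be expected.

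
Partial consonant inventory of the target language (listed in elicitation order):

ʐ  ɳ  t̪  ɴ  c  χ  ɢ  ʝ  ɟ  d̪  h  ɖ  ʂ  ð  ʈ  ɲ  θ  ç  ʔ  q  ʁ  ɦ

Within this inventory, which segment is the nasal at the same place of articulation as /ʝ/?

/ʝ/ is a voiced palatal fricative.
The nasal at the same place is a palatal nasal — in this inventory, /ɲ/.

/ɲ/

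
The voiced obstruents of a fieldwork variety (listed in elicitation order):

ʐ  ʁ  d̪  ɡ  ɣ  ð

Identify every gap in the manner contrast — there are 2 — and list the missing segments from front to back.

/ɖ/, /ɢ/

place of articulation  stop      fricative
dental            d̪        ð       
retroflex         —         ʐ       
velar             ɡ         ɣ       
uvular            —         ʁ       
Gaps, from front to back: retroflex lacks stop (/ɖ/); uvular lacks stop (/ɢ/).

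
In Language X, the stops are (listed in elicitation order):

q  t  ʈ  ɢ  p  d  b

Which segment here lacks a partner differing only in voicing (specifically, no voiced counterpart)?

Bilabial: /p/ ~ /b/
Alveolar: /t/ ~ /d/
Uvular: /q/ ~ /ɢ/
Retroflex: only /ʈ/ (voiceless); no voiced partner.
So /ʈ/ is the unpaired segment.

/ʈ/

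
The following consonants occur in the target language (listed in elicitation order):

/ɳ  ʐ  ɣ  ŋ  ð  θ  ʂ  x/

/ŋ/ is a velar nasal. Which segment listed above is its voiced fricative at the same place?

The voiced fricative at the same place is a voiced velar fricative — in this inventory, /ɣ/.

/ɣ/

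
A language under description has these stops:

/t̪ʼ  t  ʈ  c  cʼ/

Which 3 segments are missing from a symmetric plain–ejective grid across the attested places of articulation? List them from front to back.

Plain: /t/ (alveolar), /ʈ/ (retroflex), /c/ (palatal).
Ejective: /t̪ʼ/ (dental), /cʼ/ (palatal).
Gaps, from front to back: dental lacks plain (/t̪/); alveolar lacks ejective (/tʼ/); retroflex lacks ejective (/ʈʼ/).

/t̪/, /tʼ/, /ʈʼ/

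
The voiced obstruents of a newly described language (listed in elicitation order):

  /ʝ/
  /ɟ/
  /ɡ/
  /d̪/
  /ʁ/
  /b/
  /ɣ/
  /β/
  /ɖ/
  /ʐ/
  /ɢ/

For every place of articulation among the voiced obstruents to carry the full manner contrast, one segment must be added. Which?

/ð/

bilabial: stop /b/, fricative /β/.
dental: stop /d̪/, fricative —.
retroflex: stop /ɖ/, fricative /ʐ/.
palatal: stop /ɟ/, fricative /ʝ/.
velar: stop /ɡ/, fricative /ɣ/.
uvular: stop /ɢ/, fricative /ʁ/.
The dental row has no fricative member, so the gap is the dental fricative /ð/.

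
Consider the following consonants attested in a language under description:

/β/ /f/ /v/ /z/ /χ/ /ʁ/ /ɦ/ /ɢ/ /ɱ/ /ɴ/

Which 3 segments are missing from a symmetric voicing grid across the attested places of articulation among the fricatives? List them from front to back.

/ɸ/, /s/, /h/

bilabial: voiceless —, voiced /β/.
labiodental: voiceless /f/, voiced /v/.
alveolar: voiceless —, voiced /z/.
uvular: voiceless /χ/, voiced /ʁ/.
glottal: voiceless —, voiced /ɦ/.
Gaps, from front to back: bilabial lacks voiceless (/ɸ/); alveolar lacks voiceless (/s/); glottal lacks voiceless (/h/).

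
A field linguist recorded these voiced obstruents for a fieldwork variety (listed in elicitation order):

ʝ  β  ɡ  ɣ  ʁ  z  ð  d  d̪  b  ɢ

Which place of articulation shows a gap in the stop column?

palatal

Stop: /b/ (bilabial), /d̪/ (dental), /d/ (alveolar), /ɡ/ (velar), /ɢ/ (uvular).
Fricative: /β/ (bilabial), /ð/ (dental), /z/ (alveolar), /ʝ/ (palatal), /ɣ/ (velar), /ʁ/ (uvular).
Every place of articulation has a stop member except palatal, where /ɟ/ would be expected.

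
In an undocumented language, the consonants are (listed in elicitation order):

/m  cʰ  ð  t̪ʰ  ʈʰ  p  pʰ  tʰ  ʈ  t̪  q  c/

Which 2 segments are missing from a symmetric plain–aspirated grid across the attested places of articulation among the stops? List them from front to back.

/t/, /qʰ/

Plain: /p/ (bilabial), /t̪/ (dental), /ʈ/ (retroflex), /c/ (palatal), /q/ (uvular).
Aspirated: /pʰ/ (bilabial), /t̪ʰ/ (dental), /tʰ/ (alveolar), /ʈʰ/ (retroflex), /cʰ/ (palatal).
Gaps, from front to back: alveolar lacks plain (/t/); uvular lacks aspirated (/qʰ/).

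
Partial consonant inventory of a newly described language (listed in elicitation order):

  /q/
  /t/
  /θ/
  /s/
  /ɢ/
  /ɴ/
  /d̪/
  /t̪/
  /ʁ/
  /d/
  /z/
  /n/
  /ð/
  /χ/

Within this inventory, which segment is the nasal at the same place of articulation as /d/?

/d/ is a voiced alveolar stop.
The nasal at the same place is an alveolar nasal — in this inventory, /n/.

/n/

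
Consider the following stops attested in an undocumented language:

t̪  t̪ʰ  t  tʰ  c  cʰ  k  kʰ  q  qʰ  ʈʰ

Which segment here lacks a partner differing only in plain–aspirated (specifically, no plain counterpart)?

Dental: /t̪/ ~ /t̪ʰ/
Alveolar: /t/ ~ /tʰ/
Palatal: /c/ ~ /cʰ/
Velar: /k/ ~ /kʰ/
Uvular: /q/ ~ /qʰ/
Retroflex: only /ʈʰ/ (aspirated); no plain partner.
So /ʈʰ/ is the unpaired segment.

/ʈʰ/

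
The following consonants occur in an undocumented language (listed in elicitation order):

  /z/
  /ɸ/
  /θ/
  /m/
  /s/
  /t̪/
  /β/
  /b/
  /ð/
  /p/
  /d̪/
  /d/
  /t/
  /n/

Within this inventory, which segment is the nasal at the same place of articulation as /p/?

/m/

/p/ is a voiceless bilabial stop.
The nasal at the same place is a bilabial nasal — in this inventory, /m/.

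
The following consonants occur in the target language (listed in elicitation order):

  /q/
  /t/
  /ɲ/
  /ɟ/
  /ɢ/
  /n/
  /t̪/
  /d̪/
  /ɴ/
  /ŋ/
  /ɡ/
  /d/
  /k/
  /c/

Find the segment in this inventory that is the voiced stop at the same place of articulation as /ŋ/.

/ŋ/ is a velar nasal.
The voiced stop at the same place is a voiced velar stop — in this inventory, /ɡ/.

/ɡ/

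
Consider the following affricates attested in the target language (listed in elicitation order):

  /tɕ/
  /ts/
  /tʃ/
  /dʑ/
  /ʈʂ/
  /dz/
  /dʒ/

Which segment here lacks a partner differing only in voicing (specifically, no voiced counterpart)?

Alveolar: /ts/ ~ /dz/
Postalveolar: /tʃ/ ~ /dʒ/
Alveolo-palatal: /tɕ/ ~ /dʑ/
Retroflex: only /ʈʂ/ (voiceless); no voiced partner.
So /ʈʂ/ is the unpaired segment.

/ʈʂ/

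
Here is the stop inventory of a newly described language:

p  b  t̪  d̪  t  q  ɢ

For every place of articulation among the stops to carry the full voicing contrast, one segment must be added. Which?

/d/

Voiceless: /p/ (bilabial), /t̪/ (dental), /t/ (alveolar), /q/ (uvular).
Voiced: /b/ (bilabial), /d̪/ (dental), /ɢ/ (uvular).
The alveolar row has no voiced member, so the gap is the voiced alveolar stop /d/.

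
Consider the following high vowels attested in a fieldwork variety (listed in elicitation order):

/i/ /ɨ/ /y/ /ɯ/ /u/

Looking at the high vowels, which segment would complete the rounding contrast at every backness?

Unrounded: /i/ (front), /ɨ/ (central), /ɯ/ (back).
Rounded: /y/ (front), /u/ (back).
The central row has no rounded member, so the gap is the central rounded vowel /ʉ/.

/ʉ/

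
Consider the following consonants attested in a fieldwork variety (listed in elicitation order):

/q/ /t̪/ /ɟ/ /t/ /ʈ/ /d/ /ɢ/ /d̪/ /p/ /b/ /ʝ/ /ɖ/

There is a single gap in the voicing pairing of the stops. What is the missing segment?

/c/

Voiceless: /p/ (bilabial), /t̪/ (dental), /t/ (alveolar), /ʈ/ (retroflex), /q/ (uvular).
Voiced: /b/ (bilabial), /d̪/ (dental), /d/ (alveolar), /ɖ/ (retroflex), /ɟ/ (palatal), /ɢ/ (uvular).
The palatal row has no voiceless member, so the gap is the voiceless palatal stop /c/.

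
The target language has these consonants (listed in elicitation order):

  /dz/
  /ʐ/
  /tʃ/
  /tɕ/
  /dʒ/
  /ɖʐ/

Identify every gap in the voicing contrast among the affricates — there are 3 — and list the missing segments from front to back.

alveolar: voiceless —, voiced /dz/.
postalveolar: voiceless /tʃ/, voiced /dʒ/.
retroflex: voiceless —, voiced /ɖʐ/.
alveolo-palatal: voiceless /tɕ/, voiced —.
Gaps, from front to back: alveolar lacks voiceless (/ts/); retroflex lacks voiceless (/ʈʂ/); alveolo-palatal lacks voiced (/dʑ/).

/ts/, /ʈʂ/, /dʑ/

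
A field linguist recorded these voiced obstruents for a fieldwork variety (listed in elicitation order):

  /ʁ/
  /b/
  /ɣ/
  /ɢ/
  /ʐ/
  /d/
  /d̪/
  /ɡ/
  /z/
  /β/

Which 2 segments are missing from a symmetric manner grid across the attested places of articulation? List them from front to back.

/ð/, /ɖ/

Stop: /b/ (bilabial), /d̪/ (dental), /d/ (alveolar), /ɡ/ (velar), /ɢ/ (uvular).
Fricative: /β/ (bilabial), /z/ (alveolar), /ʐ/ (retroflex), /ɣ/ (velar), /ʁ/ (uvular).
Gaps, from front to back: dental lacks fricative (/ð/); retroflex lacks stop (/ɖ/).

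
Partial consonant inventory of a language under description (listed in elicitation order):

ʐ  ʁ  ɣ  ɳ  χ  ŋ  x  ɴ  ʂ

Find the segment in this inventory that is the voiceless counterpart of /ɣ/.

/x/

/ɣ/ is a voiced velar fricative.
The voiceless counterpart is a voiceless velar fricative — in this inventory, /x/.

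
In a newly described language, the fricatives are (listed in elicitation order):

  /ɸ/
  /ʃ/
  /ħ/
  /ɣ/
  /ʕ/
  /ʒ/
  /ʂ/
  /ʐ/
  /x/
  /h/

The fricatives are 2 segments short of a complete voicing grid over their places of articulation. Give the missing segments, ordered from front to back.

place of articulation  voiceless  voiced  
bilabial          ɸ         —       
postalveolar      ʃ         ʒ       
retroflex         ʂ         ʐ       
velar             x         ɣ       
pharyngeal        ħ         ʕ       
glottal           h         —       
Gaps, from front to back: bilabial lacks voiced (/β/); glottal lacks voiced (/ɦ/).

/β/, /ɦ/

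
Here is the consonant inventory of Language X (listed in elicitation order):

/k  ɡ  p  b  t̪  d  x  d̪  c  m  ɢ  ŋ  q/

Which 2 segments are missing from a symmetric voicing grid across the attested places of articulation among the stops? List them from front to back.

Voiceless: /p/ (bilabial), /t̪/ (dental), /c/ (palatal), /k/ (velar), /q/ (uvular).
Voiced: /b/ (bilabial), /d̪/ (dental), /d/ (alveolar), /ɡ/ (velar), /ɢ/ (uvular).
Gaps, from front to back: alveolar lacks voiceless (/t/); palatal lacks voiced (/ɟ/).

/t/, /ɟ/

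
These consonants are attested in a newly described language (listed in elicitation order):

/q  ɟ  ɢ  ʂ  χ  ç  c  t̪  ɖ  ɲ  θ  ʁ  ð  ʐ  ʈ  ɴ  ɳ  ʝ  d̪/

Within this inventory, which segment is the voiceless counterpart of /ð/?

/ð/ is a voiced dental fricative.
The voiceless counterpart is a voiceless dental fricative — in this inventory, /θ/.

/θ/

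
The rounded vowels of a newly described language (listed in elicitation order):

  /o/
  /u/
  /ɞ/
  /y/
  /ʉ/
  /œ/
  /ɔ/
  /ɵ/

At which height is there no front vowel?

height            front     central   back    
high              y         ʉ         u       
high-mid          —         ɵ         o       
low-mid           œ         ɞ         ɔ       
Every height has a front member except high-mid, where /ø/ would be expected.

high-mid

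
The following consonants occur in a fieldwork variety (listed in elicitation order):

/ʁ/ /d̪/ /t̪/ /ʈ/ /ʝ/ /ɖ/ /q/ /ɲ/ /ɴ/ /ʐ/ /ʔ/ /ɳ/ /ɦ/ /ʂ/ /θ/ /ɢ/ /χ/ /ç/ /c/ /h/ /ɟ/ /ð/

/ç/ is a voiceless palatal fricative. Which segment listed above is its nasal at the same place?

/ɲ/

The nasal at the same place is a palatal nasal — in this inventory, /ɲ/.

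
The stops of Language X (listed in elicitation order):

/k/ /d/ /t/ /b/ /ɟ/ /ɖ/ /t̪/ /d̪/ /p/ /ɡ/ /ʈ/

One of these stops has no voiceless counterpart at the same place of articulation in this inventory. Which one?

/ɟ/

Bilabial: /p/ ~ /b/
Dental: /t̪/ ~ /d̪/
Alveolar: /t/ ~ /d/
Retroflex: /ʈ/ ~ /ɖ/
Velar: /k/ ~ /ɡ/
Palatal: only /ɟ/ (voiced); no voiceless partner.
So /ɟ/ is the unpaired segment.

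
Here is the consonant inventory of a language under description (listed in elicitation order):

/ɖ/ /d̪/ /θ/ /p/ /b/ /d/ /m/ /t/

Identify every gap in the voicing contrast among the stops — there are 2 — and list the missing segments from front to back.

place of articulation  voiceless  voiced  
bilabial          p         b       
dental            —         d̪      
alveolar          t         d       
retroflex         —         ɖ       
Gaps, from front to back: dental lacks voiceless (/t̪/); retroflex lacks voiceless (/ʈ/).

/t̪/, /ʈ/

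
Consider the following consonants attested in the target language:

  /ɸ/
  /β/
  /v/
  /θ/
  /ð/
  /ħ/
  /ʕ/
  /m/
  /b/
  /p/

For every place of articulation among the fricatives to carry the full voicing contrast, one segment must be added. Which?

Voiceless: /ɸ/ (bilabial), /θ/ (dental), /ħ/ (pharyngeal).
Voiced: /β/ (bilabial), /v/ (labiodental), /ð/ (dental), /ʕ/ (pharyngeal).
The labiodental row has no voiceless member, so the gap is the voiceless labiodental fricative /f/.

/f/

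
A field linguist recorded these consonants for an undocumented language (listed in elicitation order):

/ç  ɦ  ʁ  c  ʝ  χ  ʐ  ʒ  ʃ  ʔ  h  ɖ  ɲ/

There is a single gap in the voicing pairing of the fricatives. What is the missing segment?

Voiceless: /ʃ/ (postalveolar), /ç/ (palatal), /χ/ (uvular), /h/ (glottal).
Voiced: /ʒ/ (postalveolar), /ʐ/ (retroflex), /ʝ/ (palatal), /ʁ/ (uvular), /ɦ/ (glottal).
The retroflex row has no voiceless member, so the gap is the voiceless retroflex fricative /ʂ/.

/ʂ/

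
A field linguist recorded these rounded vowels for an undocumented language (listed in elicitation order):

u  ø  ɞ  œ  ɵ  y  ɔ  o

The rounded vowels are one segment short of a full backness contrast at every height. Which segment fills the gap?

/ʉ/

height            front     central   back    
high              y         —         u       
high-mid          ø         ɵ         o       
low-mid           œ         ɞ         ɔ       
The high row has no central member, so the gap is the high central rounded vowel /ʉ/.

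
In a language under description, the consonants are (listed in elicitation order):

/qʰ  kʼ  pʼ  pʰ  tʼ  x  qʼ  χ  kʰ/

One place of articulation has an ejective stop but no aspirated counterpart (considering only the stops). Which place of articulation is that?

alveolar

Aspirated: /pʰ/ (bilabial), /kʰ/ (velar), /qʰ/ (uvular).
Ejective: /pʼ/ (bilabial), /tʼ/ (alveolar), /kʼ/ (velar), /qʼ/ (uvular).
Every place of articulation has an aspirated member except alveolar, where /tʰ/ would be expected.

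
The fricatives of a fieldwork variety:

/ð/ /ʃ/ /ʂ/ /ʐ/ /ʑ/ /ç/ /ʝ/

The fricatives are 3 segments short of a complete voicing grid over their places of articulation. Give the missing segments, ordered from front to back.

Voiceless: /ʃ/ (postalveolar), /ʂ/ (retroflex), /ç/ (palatal).
Voiced: /ð/ (dental), /ʐ/ (retroflex), /ʑ/ (alveolo-palatal), /ʝ/ (palatal).
Gaps, from front to back: dental lacks voiceless (/θ/); postalveolar lacks voiced (/ʒ/); alveolo-palatal lacks voiceless (/ɕ/).

/θ/, /ʒ/, /ɕ/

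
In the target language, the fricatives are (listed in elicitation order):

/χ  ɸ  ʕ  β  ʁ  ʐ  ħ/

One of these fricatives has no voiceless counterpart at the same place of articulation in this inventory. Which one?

Bilabial: /ɸ/ ~ /β/
Uvular: /χ/ ~ /ʁ/
Pharyngeal: /ħ/ ~ /ʕ/
Retroflex: only /ʐ/ (voiced); no voiceless partner.
So /ʐ/ is the unpaired segment.

/ʐ/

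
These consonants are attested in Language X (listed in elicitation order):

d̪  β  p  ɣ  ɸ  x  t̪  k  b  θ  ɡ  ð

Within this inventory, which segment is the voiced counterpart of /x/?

/x/ is a voiceless velar fricative.
The voiced counterpart is a voiced velar fricative — in this inventory, /ɣ/.

/ɣ/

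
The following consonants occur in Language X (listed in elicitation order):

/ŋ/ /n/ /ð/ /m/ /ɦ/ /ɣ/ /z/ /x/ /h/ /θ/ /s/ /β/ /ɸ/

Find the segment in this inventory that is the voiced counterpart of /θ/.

/ð/

/θ/ is a voiceless dental fricative.
The voiced counterpart is a voiced dental fricative — in this inventory, /ð/.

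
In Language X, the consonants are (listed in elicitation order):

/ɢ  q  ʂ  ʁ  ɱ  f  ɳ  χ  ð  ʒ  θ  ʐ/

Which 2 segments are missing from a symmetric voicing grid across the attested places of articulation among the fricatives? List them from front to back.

labiodental: voiceless /f/, voiced —.
dental: voiceless /θ/, voiced /ð/.
postalveolar: voiceless —, voiced /ʒ/.
retroflex: voiceless /ʂ/, voiced /ʐ/.
uvular: voiceless /χ/, voiced /ʁ/.
Gaps, from front to back: labiodental lacks voiced (/v/); postalveolar lacks voiceless (/ʃ/).

/v/, /ʃ/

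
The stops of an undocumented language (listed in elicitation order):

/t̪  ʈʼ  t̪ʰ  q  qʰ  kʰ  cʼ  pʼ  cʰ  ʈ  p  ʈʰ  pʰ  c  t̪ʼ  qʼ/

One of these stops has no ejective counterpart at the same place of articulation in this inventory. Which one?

/kʰ/

Bilabial: /p/ ~ /pʰ/ ~ /pʼ/
Dental: /t̪/ ~ /t̪ʰ/ ~ /t̪ʼ/
Retroflex: /ʈ/ ~ /ʈʰ/ ~ /ʈʼ/
Palatal: /c/ ~ /cʰ/ ~ /cʼ/
Uvular: /q/ ~ /qʰ/ ~ /qʼ/
Velar: only /kʰ/ (aspirated); no ejective partner.
So /kʰ/ is the unpaired segment.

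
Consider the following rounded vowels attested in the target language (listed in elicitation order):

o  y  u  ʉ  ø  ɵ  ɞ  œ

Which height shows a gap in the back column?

low-mid

high: front /y/, central /ʉ/, back /u/.
high-mid: front /ø/, central /ɵ/, back /o/.
low-mid: front /œ/, central /ɞ/, back —.
Every height has a back member except low-mid, where /ɔ/ would be expected.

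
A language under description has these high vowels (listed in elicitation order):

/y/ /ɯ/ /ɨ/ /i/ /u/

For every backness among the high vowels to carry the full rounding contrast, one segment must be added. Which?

/ʉ/

front: unrounded /i/, rounded /y/.
central: unrounded /ɨ/, rounded —.
back: unrounded /ɯ/, rounded /u/.
The central row has no rounded member, so the gap is the central rounded vowel /ʉ/.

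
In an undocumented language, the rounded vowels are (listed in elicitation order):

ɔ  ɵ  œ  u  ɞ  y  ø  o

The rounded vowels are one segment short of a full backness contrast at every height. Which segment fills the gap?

/ʉ/

Front: /y/ (high), /ø/ (high-mid), /œ/ (low-mid).
Central: /ɵ/ (high-mid), /ɞ/ (low-mid).
Back: /u/ (high), /o/ (high-mid), /ɔ/ (low-mid).
The high row has no central member, so the gap is the high central rounded vowel /ʉ/.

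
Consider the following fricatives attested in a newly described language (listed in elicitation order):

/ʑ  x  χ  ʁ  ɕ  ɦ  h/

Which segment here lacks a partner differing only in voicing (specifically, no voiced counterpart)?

Alveolo-palatal: /ɕ/ ~ /ʑ/
Uvular: /χ/ ~ /ʁ/
Glottal: /h/ ~ /ɦ/
Velar: only /x/ (voiceless); no voiced partner.
So /x/ is the unpaired segment.

/x/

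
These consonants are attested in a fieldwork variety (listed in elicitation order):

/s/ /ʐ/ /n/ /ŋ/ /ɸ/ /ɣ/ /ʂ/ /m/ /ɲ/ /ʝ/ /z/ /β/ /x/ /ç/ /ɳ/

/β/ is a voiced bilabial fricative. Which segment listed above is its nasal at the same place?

The nasal at the same place is a bilabial nasal — in this inventory, /m/.

/m/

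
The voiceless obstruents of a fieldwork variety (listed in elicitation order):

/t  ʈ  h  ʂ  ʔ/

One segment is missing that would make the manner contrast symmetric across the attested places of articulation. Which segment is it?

/s/

Stop: /t/ (alveolar), /ʈ/ (retroflex), /ʔ/ (glottal).
Fricative: /ʂ/ (retroflex), /h/ (glottal).
The alveolar row has no fricative member, so the gap is the alveolar fricative /s/.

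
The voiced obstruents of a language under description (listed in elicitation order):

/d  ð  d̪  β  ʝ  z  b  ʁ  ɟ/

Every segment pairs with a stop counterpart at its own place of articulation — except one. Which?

/ʁ/

Bilabial: /b/ ~ /β/
Dental: /d̪/ ~ /ð/
Alveolar: /d/ ~ /z/
Palatal: /ɟ/ ~ /ʝ/
Uvular: only /ʁ/ (fricative); no stop partner.
So /ʁ/ is the unpaired segment.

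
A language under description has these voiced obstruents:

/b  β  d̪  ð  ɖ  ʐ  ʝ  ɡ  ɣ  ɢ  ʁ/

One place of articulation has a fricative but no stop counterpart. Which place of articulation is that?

Stop: /b/ (bilabial), /d̪/ (dental), /ɖ/ (retroflex), /ɡ/ (velar), /ɢ/ (uvular).
Fricative: /β/ (bilabial), /ð/ (dental), /ʐ/ (retroflex), /ʝ/ (palatal), /ɣ/ (velar), /ʁ/ (uvular).
Every place of articulation has a stop member except palatal, where /ɟ/ would be expected.

palatal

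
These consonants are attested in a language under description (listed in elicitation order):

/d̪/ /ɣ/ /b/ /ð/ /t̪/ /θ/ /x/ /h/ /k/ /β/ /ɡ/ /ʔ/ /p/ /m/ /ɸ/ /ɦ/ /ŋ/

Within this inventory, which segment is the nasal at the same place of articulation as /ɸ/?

/m/

/ɸ/ is a voiceless bilabial fricative.
The nasal at the same place is a bilabial nasal — in this inventory, /m/.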